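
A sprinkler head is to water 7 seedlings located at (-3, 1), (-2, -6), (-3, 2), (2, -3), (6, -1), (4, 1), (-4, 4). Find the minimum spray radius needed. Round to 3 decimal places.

5.976

The minimum enclosing circle is determined by three boundary points: (-2, -6), (6, -1), (-4, 4).
Their circumcentre is (1/18, -7/18) with r² = 5785/162.
The farthest remaining point (4, 1) is at distance² 2833/162 ≤ 5785/162.
r = √(5785/162) ≈ 5.976.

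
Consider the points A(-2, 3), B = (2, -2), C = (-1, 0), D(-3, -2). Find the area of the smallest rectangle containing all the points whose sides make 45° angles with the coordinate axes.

In coordinates u = x + y, v = x − y the rectangle is axis-aligned; the map (x,y)→(u,v) scales areas by 2.
u-values: 1, 0, -1, -5; range = 1 − (-5) = 6.
v-values: -5, 4, -1, -1; range = 4 − (-5) = 9.
Area = (6 × 9) / 2 = 27.

27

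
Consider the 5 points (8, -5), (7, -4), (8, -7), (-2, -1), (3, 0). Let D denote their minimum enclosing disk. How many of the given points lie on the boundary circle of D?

2

The minimum enclosing circle of a finite set is fixed by two of the points (as a diameter) or three (as a circumcircle).
The farthest pair is (8, -7)–(-2, -1) with squared distance 136. The circle on this segment as diameter has centre (3, -4) and r² = 136/4 = 34.
Check (8, -5): distance² to centre = 26 ≤ 34, so it lies inside.
All remaining points lie in this disk, and no smaller disk contains both endpoints, so this is the minimum enclosing circle.
The points at distance exactly r from the centre are (8, -7), (-2, -1) — 2 points.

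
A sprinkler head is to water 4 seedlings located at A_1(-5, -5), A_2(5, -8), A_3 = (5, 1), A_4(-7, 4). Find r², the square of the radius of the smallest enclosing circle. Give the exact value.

72

The minimum enclosing circle of a finite set is fixed by two of the points (as a diameter) or three (as a circumcircle).
The farthest pair is A_2–A_4 with squared distance 288. The circle on this segment as diameter has centre (-1, -2) and r² = 288/4 = 72.
Check A_1: distance² to centre = 25 ≤ 72, so it lies inside.
All remaining points lie in this disk, and no smaller disk contains both endpoints, so this is the minimum enclosing circle.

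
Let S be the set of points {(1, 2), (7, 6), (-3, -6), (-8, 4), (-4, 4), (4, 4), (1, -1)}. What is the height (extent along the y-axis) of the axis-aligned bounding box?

12

max y = 6, min y = -6, so height = 12.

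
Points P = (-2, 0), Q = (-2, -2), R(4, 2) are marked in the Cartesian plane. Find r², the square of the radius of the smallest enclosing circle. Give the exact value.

Side lengths²: PQ² = 4, PR² = 40, QR² = 52.
Since QR² = 52 ≥ 40 + 4 = 44, the angle opposite QR is not acute, so the smallest enclosing circle has QR as diameter.
Centre = midpoint of QR = (1, 0), r² = 52/4 = 13.

13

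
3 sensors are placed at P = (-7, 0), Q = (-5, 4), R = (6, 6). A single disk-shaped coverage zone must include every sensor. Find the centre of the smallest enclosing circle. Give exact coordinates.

(-0.5, 3)

Side lengths²: PQ² = 20, PR² = 205, QR² = 125.
Since PR² = 205 ≥ 125 + 20 = 145, the angle opposite PR is not acute, so the smallest enclosing circle has PR as diameter.
Centre = midpoint of PR = (-0.5, 3), r² = 205/4 = 51.25.
Centre = (-0.5, 3).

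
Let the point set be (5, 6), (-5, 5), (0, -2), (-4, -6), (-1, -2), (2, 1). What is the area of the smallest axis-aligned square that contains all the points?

144

The bounding box has width 10 and height 12.
An axis-aligned square enclosing the set must have side ≥ max(width, height).
So the minimum side is max(10, 12) = 12.
Area = 12² = 144.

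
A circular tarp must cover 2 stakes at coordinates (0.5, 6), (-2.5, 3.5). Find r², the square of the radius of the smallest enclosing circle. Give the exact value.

3.8125

The smallest circle enclosing two points has them as diameter endpoints.
Centre = midpoint = (-1, 4.75); r² = |(0.5, 6)−(-2.5, 3.5)|²/4 = 15.25/4 = 3.8125.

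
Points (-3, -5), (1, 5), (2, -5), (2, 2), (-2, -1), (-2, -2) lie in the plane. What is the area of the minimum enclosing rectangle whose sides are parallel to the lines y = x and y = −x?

In coordinates u = x + y, v = x − y the rectangle is axis-aligned; the map (x,y)→(u,v) scales areas by 2.
u-values: -8, 6, -3, 4, -3, -4; range = 6 − (-8) = 14.
v-values: 2, -4, 7, 0, -1, 0; range = 7 − (-4) = 11.
Area = (14 × 11) / 2 = 77.

77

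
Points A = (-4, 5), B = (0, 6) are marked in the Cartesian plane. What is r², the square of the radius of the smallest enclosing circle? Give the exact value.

4.25

The smallest circle enclosing two points has them as diameter endpoints.
Centre = midpoint = (-2, 5.5); r² = |AB|²/4 = 17/4 = 4.25.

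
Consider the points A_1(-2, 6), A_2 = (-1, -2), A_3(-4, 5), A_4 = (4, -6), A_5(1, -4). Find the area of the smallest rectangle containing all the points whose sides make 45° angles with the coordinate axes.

In coordinates u = x + y, v = x − y the rectangle is axis-aligned; the map (x,y)→(u,v) scales areas by 2.
u-values: 4, -3, 1, -2, -3; range = 4 − (-3) = 7.
v-values: -8, 1, -9, 10, 5; range = 10 − (-9) = 19.
Area = (7 × 19) / 2 = 66.5.

66.5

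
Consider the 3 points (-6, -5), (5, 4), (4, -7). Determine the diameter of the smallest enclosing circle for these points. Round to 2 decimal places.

Call the three points A, B, C in the order given.
Side lengths²: AB² = 202, AC² = 104, BC² = 122.
Since AB² = 202 < 122 + 104 = 226, the triangle is acute, so the smallest enclosing circle is the circumcircle.
Circumcentre = (-1/56, -61/56), r² = 80093/1568.
Diameter = 2r = 2√(80093/1568) ≈ 14.29.

14.29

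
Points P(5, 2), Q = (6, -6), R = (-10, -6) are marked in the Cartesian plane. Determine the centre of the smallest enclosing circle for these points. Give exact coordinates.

Side lengths²: PQ² = 65, PR² = 289, QR² = 256.
Since PR² = 289 < 256 + 65 = 321, the triangle is acute, so the smallest enclosing circle is the circumcircle.
Circumcentre = (-2, -2.9375), r² = 73.37890625.
Centre = (-2, -2.9375).

(-2, -2.9375)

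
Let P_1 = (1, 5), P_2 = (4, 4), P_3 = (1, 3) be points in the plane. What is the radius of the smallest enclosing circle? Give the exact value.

5/3

Side lengths²: P_1P_2² = 10, P_1P_3² = 4, P_2P_3² = 10.
Since P_2P_3² = 10 < 10 + 4 = 14, the triangle is acute, so the smallest enclosing circle is the circumcircle.
Circumcentre = (7/3, 4), r² = 25/9.
r = √(25/9) = 5/3.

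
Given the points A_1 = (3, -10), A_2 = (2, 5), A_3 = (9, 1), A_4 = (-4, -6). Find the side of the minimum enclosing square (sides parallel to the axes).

15

The bounding box has width 13 and height 15.
An axis-aligned square enclosing the set must have side ≥ max(width, height).
So the minimum side is max(13, 15) = 15.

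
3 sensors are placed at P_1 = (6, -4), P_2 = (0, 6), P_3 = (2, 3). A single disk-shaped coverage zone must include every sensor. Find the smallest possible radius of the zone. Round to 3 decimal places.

5.831

Side lengths²: P_1P_2² = 136, P_1P_3² = 65, P_2P_3² = 13.
Since P_1P_2² = 136 ≥ 65 + 13 = 78, the angle opposite P_1P_2 is not acute, so the smallest enclosing circle has P_1P_2 as diameter.
Centre = midpoint of P_1P_2 = (3, 1), r² = 136/4 = 34.
r = √34 ≈ 5.831.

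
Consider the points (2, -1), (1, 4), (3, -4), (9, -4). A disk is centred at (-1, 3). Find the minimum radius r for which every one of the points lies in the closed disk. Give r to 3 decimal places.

The required radius is the distance from (-1, 3) to the farthest point.
Squared distances: 25, 5, 65, 149.
Maximum is 149, attained at (9, -4).
r = √149 ≈ 12.207.

12.207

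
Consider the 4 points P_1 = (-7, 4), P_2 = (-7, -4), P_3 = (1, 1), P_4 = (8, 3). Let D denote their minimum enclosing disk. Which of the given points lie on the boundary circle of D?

The minimum enclosing circle is determined by three boundary points: P_1, P_2, P_4.
Their circumcentre is (4/15, 0) with r² = 15481/225.
The farthest remaining point P_3 is at distance² 346/225 ≤ 15481/225.
The points at distance exactly r from the centre are P_1, P_2, P_4 — 3 points.

P_1, P_2, P_4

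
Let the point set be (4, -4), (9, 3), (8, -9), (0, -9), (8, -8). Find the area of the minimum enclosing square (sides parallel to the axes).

144

The bounding box has width 9 and height 12.
An axis-aligned square enclosing the set must have side ≥ max(width, height).
So the minimum side is max(9, 12) = 12.
Area = 12² = 144.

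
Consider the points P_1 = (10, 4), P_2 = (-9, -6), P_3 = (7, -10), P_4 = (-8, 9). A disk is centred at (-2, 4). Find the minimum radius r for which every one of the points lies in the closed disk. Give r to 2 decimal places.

The required radius is the distance from (-2, 4) to the farthest point.
Squared distances: 144, 149, 277, 61.
Maximum is 277, attained at P_3.
r = √277 ≈ 16.64.

16.64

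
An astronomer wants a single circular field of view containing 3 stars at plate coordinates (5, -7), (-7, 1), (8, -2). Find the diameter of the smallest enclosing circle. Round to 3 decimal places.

15.314

Call the three points A, B, C in the order given.
Side lengths²: AB² = 208, AC² = 34, BC² = 234.
Since BC² = 234 < 208 + 34 = 242, the triangle is acute, so the smallest enclosing circle is the circumcircle.
Circumcentre = (3/7, -6/7), r² = 2873/49.
Diameter = 2r = 2√(2873/49) ≈ 15.314.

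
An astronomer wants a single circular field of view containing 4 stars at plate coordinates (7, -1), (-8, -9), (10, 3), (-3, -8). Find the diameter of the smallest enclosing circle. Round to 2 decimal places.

21.63

A smallest enclosing disk is always determined by at most three of the input points on its boundary.
The farthest pair is (-8, -9)–(10, 3) with squared distance 468. The circle on this segment as diameter has centre (1, -3) and r² = 468/4 = 117.
Check (7, -1): distance² to centre = 40 ≤ 117, so it lies inside.
All remaining points lie in this disk, and no smaller disk contains both endpoints, so this is the minimum enclosing circle.
Diameter = 2r = 2√117 ≈ 21.63.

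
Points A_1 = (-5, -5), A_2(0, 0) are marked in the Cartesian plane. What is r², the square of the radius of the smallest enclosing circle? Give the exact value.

12.5

The smallest circle enclosing two points has them as diameter endpoints.
Centre = midpoint = (-2.5, -2.5); r² = |A_1A_2|²/4 = 50/4 = 12.5.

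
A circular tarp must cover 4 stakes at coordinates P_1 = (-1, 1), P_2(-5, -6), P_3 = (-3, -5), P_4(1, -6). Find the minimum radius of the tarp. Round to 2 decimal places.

4.19

The minimum enclosing circle is determined by three boundary points: P_1, P_2, P_4.
Their circumcentre is (-2, -43/14) with r² = 3445/196.
The farthest remaining point P_3 is at distance² 925/196 ≤ 3445/196.
r = √(3445/196) ≈ 4.19.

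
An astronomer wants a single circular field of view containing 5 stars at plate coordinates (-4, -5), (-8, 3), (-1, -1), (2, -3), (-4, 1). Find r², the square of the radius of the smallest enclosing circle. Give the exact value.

A smallest enclosing disk is always determined by at most three of the input points on its boundary.
The farthest pair is (-8, 3)–(2, -3) with squared distance 136. The circle on this segment as diameter has centre (-3, 0) and r² = 136/4 = 34.
Check (-4, -5): distance² to centre = 26 ≤ 34, so it lies inside.
All remaining points lie in this disk, and no smaller disk contains both endpoints, so this is the minimum enclosing circle.

34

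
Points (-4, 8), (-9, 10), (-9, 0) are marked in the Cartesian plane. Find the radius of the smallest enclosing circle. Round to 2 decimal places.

Call the three points A, B, C in the order given.
Side lengths²: AB² = 29, AC² = 89, BC² = 100.
Since BC² = 100 < 89 + 29 = 118, the triangle is acute, so the smallest enclosing circle is the circumcircle.
Circumcentre = (-8.1, 5), r² = 25.81.
r = √(25.81) ≈ 5.08.

5.08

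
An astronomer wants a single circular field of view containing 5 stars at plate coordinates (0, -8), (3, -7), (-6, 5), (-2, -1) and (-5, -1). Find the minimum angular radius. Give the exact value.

7.5

By Welzl's lemma the MEC is supported by two points (diametrically opposite) or three points (on a circumcircle).
The farthest pair is (3, -7)–(-6, 5) with squared distance 225. The circle on this segment as diameter has centre (-1.5, -1) and r² = 225/4 = 56.25.
Check (0, -8): distance² to centre = 51.25 ≤ 56.25, so it lies inside.
All remaining points lie in this disk, and no smaller disk contains both endpoints, so this is the minimum enclosing circle.
r = √(56.25) = 7.5.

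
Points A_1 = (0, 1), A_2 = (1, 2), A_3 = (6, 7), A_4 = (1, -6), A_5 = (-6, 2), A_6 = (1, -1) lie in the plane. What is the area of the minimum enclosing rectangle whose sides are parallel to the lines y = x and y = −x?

135

In coordinates u = x + y, v = x − y the rectangle is axis-aligned; the map (x,y)→(u,v) scales areas by 2.
u-values: 1, 3, 13, -5, -4, 0; range = 13 − (-5) = 18.
v-values: -1, -1, -1, 7, -8, 2; range = 7 − (-8) = 15.
Area = (18 × 15) / 2 = 135.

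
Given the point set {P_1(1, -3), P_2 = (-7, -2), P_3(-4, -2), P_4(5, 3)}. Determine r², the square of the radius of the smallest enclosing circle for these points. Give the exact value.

By Welzl's lemma the MEC is supported by two points (diametrically opposite) or three points (on a circumcircle).
The farthest pair is P_2–P_4 with squared distance 169. The circle on this segment as diameter has centre (-1, 0.5) and r² = 169/4 = 42.25.
Check P_1: distance² to centre = 16.25 ≤ 42.25, so it lies inside.
All remaining points lie in this disk, and no smaller disk contains both endpoints, so this is the minimum enclosing circle.

42.25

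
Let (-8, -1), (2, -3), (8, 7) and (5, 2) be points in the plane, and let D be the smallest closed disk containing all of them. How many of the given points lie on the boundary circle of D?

2

The minimum enclosing circle of a finite set is fixed by two of the points (as a diameter) or three (as a circumcircle).
The farthest pair is (-8, -1)–(8, 7) with squared distance 320. The circle on this segment as diameter has centre (0, 3) and r² = 320/4 = 80.
Check (2, -3): distance² to centre = 40 ≤ 80, so it lies inside.
All remaining points lie in this disk, and no smaller disk contains both endpoints, so this is the minimum enclosing circle.
The points at distance exactly r from the centre are (-8, -1), (8, 7) — 2 points.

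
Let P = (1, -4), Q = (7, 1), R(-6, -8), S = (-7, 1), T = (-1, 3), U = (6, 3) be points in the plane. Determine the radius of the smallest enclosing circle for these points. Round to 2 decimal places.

8.14

By Welzl's lemma the MEC is supported by two points (diametrically opposite) or three points (on a circumcircle).
The farthest pair is R–U with squared distance 265. The circle on this segment as diameter has centre (0, -2.5) and r² = 265/4 = 66.25.
Check P: distance² to centre = 3.25 ≤ 66.25, so it lies inside.
All remaining points lie in this disk, and no smaller disk contains both endpoints, so this is the minimum enclosing circle.
r = √(66.25) ≈ 8.14.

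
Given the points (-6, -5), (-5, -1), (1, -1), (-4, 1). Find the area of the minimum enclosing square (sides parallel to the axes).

The bounding box has width 7 and height 6.
An axis-aligned square enclosing the set must have side ≥ max(width, height).
So the minimum side is max(7, 6) = 7.
Area = 7² = 49.

49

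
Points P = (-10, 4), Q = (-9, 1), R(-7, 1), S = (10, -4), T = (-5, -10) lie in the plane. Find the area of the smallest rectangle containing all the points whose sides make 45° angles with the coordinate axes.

In coordinates u = x + y, v = x − y the rectangle is axis-aligned; the map (x,y)→(u,v) scales areas by 2.
u-values: -6, -8, -6, 6, -15; range = 6 − (-15) = 21.
v-values: -14, -10, -8, 14, 5; range = 14 − (-14) = 28.
Area = (21 × 28) / 2 = 294.

294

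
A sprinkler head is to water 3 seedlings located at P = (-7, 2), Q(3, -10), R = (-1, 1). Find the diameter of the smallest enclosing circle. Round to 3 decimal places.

Side lengths²: PQ² = 244, PR² = 37, QR² = 137.
Since PQ² = 244 ≥ 137 + 37 = 174, the angle opposite PQ is not acute, so the smallest enclosing circle has PQ as diameter.
Centre = midpoint of PQ = (-2, -4), r² = 244/4 = 61.
Diameter = 2r = 2√61 ≈ 15.620.

15.620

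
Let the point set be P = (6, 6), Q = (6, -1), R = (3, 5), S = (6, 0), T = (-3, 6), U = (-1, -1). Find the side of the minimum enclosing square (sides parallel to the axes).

9

The bounding box has width 9 and height 7.
An axis-aligned square enclosing the set must have side ≥ max(width, height).
So the minimum side is max(9, 7) = 9.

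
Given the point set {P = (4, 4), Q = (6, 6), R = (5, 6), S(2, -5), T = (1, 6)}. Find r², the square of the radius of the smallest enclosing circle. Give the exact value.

By Welzl's lemma the MEC is supported by two points (diametrically opposite) or three points (on a circumcircle).
The minimum enclosing circle is determined by three boundary points: Q, S, T.
Their circumcentre is (3.5, 15/22) with r² = 8357/242.
The farthest remaining point R is at distance² 7389/242 ≤ 8357/242.

8357/242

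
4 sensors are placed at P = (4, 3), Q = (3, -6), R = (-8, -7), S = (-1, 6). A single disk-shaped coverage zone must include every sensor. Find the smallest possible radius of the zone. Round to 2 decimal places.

The minimum enclosing circle is determined by three boundary points: P, R, S.
Their circumcentre is (-96/43, -74/43) with r² = 113033/1849.
The farthest remaining point Q is at distance² 84481/1849 ≤ 113033/1849.
r = √(113033/1849) ≈ 7.82.

7.82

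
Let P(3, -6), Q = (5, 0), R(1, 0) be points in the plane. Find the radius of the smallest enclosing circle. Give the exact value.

Side lengths²: PQ² = 40, PR² = 40, QR² = 16.
Since PR² = 40 < 40 + 16 = 56, the triangle is acute, so the smallest enclosing circle is the circumcircle.
Circumcentre = (3, -8/3), r² = 100/9.
r = √(100/9) = 10/3.

10/3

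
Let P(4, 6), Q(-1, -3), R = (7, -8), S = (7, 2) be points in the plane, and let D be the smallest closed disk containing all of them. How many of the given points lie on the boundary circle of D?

2

The farthest pair is P–R with squared distance 205. The circle on this segment as diameter has centre (5.5, -1) and r² = 205/4 = 51.25.
Check Q: distance² to centre = 46.25 ≤ 51.25, so it lies inside.
All remaining points lie in this disk, and no smaller disk contains both endpoints, so this is the minimum enclosing circle.
The points at distance exactly r from the centre are P, R — 2 points.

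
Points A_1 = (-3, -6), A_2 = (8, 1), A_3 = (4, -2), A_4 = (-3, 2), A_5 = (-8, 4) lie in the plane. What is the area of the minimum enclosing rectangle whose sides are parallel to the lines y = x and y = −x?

171

In coordinates u = x + y, v = x − y the rectangle is axis-aligned; the map (x,y)→(u,v) scales areas by 2.
u-values: -9, 9, 2, -1, -4; range = 9 − (-9) = 18.
v-values: 3, 7, 6, -5, -12; range = 7 − (-12) = 19.
Area = (18 × 19) / 2 = 171.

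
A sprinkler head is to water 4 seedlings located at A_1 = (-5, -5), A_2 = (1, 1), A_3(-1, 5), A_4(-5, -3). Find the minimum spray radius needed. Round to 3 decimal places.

5.385

The farthest pair is A_1–A_3 with squared distance 116. The circle on this segment as diameter has centre (-3, 0) and r² = 116/4 = 29.
Check A_2: distance² to centre = 17 ≤ 29, so it lies inside.
All remaining points lie in this disk, and no smaller disk contains both endpoints, so this is the minimum enclosing circle.
r = √29 ≈ 5.385.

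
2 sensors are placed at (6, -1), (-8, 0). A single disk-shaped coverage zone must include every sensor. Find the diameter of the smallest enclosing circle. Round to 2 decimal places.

The smallest circle enclosing two points has them as diameter endpoints.
Centre = midpoint = (-1, -0.5); r² = |(6, -1)−(-8, 0)|²/4 = 197/4 = 49.25.
Diameter = 2r = 2√(49.25) ≈ 14.04.

14.04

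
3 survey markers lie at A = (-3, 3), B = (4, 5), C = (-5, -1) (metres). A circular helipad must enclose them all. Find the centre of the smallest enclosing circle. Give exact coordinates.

Side lengths²: AB² = 53, AC² = 20, BC² = 117.
Since BC² = 117 ≥ 53 + 20 = 73, the angle opposite BC is not acute, so the smallest enclosing circle has BC as diameter.
Centre = midpoint of BC = (-0.5, 2), r² = 117/4 = 29.25.
Centre = (-0.5, 2).

(-0.5, 2)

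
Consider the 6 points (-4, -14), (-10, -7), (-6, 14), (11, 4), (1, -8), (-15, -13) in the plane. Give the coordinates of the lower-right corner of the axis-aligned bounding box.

(11, -14)

x-range [-15, 11], y-range [-14, 14].
The lower-right corner is (11, -14).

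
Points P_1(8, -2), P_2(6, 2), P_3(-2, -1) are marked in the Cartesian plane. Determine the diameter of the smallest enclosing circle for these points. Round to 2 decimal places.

Side lengths²: P_1P_2² = 20, P_1P_3² = 101, P_2P_3² = 73.
Since P_1P_3² = 101 ≥ 73 + 20 = 93, the angle opposite P_1P_3 is not acute, so the smallest enclosing circle has P_1P_3 as diameter.
Centre = midpoint of P_1P_3 = (3, -1.5), r² = 101/4 = 25.25.
Diameter = 2r = 2√(25.25) ≈ 10.05.

10.05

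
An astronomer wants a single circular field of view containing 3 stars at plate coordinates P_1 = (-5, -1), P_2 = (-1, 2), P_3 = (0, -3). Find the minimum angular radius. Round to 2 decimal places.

2.98

Side lengths²: P_1P_2² = 25, P_1P_3² = 29, P_2P_3² = 26.
Since P_1P_3² = 29 < 26 + 25 = 51, the triangle is acute, so the smallest enclosing circle is the circumcircle.
Circumcentre = (-93/46, -37/46), r² = 9425/1058.
r = √(9425/1058) ≈ 2.98.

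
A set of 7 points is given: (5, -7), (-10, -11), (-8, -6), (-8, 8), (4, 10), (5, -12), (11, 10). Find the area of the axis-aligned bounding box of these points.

462

x ranges over [-10, 11], width 21.
y ranges over [-12, 10], height 22.
Area = 21 × 22 = 462.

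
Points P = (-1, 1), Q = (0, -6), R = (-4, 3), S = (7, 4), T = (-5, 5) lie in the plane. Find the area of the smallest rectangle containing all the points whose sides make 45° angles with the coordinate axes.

In coordinates u = x + y, v = x − y the rectangle is axis-aligned; the map (x,y)→(u,v) scales areas by 2.
u-values: 0, -6, -1, 11, 0; range = 11 − (-6) = 17.
v-values: -2, 6, -7, 3, -10; range = 6 − (-10) = 16.
Area = (17 × 16) / 2 = 136.

136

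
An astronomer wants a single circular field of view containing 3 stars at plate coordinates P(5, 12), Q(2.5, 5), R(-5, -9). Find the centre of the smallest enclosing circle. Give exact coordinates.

(0, 1.5)

Side lengths²: PQ² = 55.25, PR² = 541, QR² = 252.25.
Since PR² = 541 ≥ 252.25 + 55.25 = 307.5, the angle opposite PR is not acute, so the smallest enclosing circle has PR as diameter.
Centre = midpoint of PR = (0, 1.5), r² = 541/4 = 135.25.
Centre = (0, 1.5).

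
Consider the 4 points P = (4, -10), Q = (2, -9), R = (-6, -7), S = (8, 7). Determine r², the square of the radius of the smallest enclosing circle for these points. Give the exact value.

The minimum enclosing circle of a finite set is fixed by two of the points (as a diameter) or three (as a circumcircle).
The minimum enclosing circle is determined by three boundary points: P, R, S.
Their circumcentre is (37/26, -11/26) with r² = 33245/338.
The farthest remaining point Q is at distance² 24977/338 ≤ 33245/338.

33245/338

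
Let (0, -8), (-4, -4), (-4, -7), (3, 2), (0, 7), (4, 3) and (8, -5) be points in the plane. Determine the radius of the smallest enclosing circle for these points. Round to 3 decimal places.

7.983

By Welzl's lemma the MEC is supported by two points (diametrically opposite) or three points (on a circumcircle).
The minimum enclosing circle is determined by three boundary points: (-4, -7), (0, 7), (8, -5).
Their circumcentre is (1.15, -0.9) with r² = 63.7325.
The farthest remaining point (0, -8) is at distance² 51.7325 ≤ 63.7325.
r = √(63.7325) ≈ 7.983.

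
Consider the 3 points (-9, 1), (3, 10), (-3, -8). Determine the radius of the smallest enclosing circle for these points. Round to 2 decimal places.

9.49

Call the three points A, B, C in the order given.
Side lengths²: AB² = 225, AC² = 117, BC² = 360.
Since BC² = 360 ≥ 225 + 117 = 342, the angle opposite BC is not acute, so the smallest enclosing circle has BC as diameter.
Centre = midpoint of BC = (0, 1), r² = 360/4 = 90.
r = √90 ≈ 9.49.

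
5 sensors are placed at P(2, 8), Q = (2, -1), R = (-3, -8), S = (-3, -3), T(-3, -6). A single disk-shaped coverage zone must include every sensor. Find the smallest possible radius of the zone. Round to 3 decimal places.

A smallest enclosing disk is always determined by at most three of the input points on its boundary.
The farthest pair is P–R with squared distance 281. The circle on this segment as diameter has centre (-0.5, 0) and r² = 281/4 = 70.25.
Check Q: distance² to centre = 7.25 ≤ 70.25, so it lies inside.
All remaining points lie in this disk, and no smaller disk contains both endpoints, so this is the minimum enclosing circle.
r = √(70.25) ≈ 8.382.

8.382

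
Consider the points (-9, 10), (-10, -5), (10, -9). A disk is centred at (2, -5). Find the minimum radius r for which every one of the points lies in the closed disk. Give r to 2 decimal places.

18.60

The required radius is the distance from (2, -5) to the farthest point.
Squared distances: 346, 144, 80.
Maximum is 346, attained at (-9, 10).
r = √346 ≈ 18.60.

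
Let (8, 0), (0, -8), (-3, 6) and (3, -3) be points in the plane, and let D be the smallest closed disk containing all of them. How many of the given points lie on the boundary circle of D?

3

The minimum enclosing circle is determined by three boundary points: (8, 0), (0, -8), (-3, 6).
Their circumcentre is (19/34, -19/34) with r² = 32185/578.
The farthest remaining point (3, -3) is at distance² 6889/578 ≤ 32185/578.
The points at distance exactly r from the centre are (8, 0), (0, -8), (-3, 6) — 3 points.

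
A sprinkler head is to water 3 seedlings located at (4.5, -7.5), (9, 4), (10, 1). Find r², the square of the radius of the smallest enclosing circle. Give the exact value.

38.125

Call the three points A, B, C in the order given.
Side lengths²: AB² = 152.5, AC² = 102.5, BC² = 10.
Since AB² = 152.5 ≥ 102.5 + 10 = 112.5, the angle opposite AB is not acute, so the smallest enclosing circle has AB as diameter.
Centre = midpoint of AB = (6.75, -1.75), r² = 152.5/4 = 38.125.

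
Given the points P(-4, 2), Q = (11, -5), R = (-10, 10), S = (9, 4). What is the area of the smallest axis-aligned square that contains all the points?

441

The bounding box has width 21 and height 15.
An axis-aligned square enclosing the set must have side ≥ max(width, height).
So the minimum side is max(21, 15) = 21.
Area = 21² = 441.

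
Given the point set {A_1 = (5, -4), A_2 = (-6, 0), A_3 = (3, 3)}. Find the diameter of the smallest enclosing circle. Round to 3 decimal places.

11.716

Side lengths²: A_1A_2² = 137, A_1A_3² = 53, A_2A_3² = 90.
Since A_1A_2² = 137 < 90 + 53 = 143, the triangle is acute, so the smallest enclosing circle is the circumcircle.
Circumcentre = (-19/46, -81/46), r² = 36305/1058.
Diameter = 2r = 2√(36305/1058) ≈ 11.716.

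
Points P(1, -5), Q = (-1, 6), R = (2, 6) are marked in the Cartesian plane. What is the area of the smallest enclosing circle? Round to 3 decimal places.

Side lengths²: PQ² = 125, PR² = 122, QR² = 9.
Since PQ² = 125 < 122 + 9 = 131, the triangle is acute, so the smallest enclosing circle is the circumcircle.
Circumcentre = (0.5, 13/22), r² = 7625/242.
Area = π·r² = π·7625/242 ≈ 98.986.

98.986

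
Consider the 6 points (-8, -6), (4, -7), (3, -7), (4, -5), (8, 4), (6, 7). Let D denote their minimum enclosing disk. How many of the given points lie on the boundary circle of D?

3

The minimum enclosing circle is determined by three boundary points: (-8, -6), (8, 4), (6, 7).
Their circumcentre is (-55/68, 5/17) with r² = 422305/4624.
The farthest remaining point (4, -7) is at distance² 352945/4624 ≤ 422305/4624.
The points at distance exactly r from the centre are (-8, -6), (8, 4), (6, 7) — 3 points.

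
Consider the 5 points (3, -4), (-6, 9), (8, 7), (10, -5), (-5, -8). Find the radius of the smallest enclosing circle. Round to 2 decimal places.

10.73

A smallest enclosing disk is always determined by at most three of the input points on its boundary.
The minimum enclosing circle is determined by three boundary points: (-6, 9), (10, -5), (-5, -8).
Their circumcentre is (44/43, 38/43) with r² = 213005/1849.
The farthest remaining point (8, 7) is at distance² 159169/1849 ≤ 213005/1849.
r = √(213005/1849) ≈ 10.73.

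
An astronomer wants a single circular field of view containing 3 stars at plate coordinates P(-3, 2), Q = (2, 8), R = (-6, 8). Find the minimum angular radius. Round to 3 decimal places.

Side lengths²: PQ² = 61, PR² = 45, QR² = 64.
Since QR² = 64 < 61 + 45 = 106, the triangle is acute, so the smallest enclosing circle is the circumcircle.
Circumcentre = (-2, 6.25), r² = 19.0625.
r = √(19.0625) ≈ 4.366.

4.366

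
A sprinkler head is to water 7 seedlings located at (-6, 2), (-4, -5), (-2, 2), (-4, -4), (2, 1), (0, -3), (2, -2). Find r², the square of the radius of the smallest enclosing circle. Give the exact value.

The minimum enclosing circle of a finite set is fixed by two of the points (as a diameter) or three (as a circumcircle).
The minimum enclosing circle is determined by three boundary points: (-6, 2), (-4, -5), (2, 1).
Their circumcentre is (-41/18, -13/18) with r² = 3445/162.
The farthest remaining point (2, -2) is at distance² 3229/162 ≤ 3445/162.

3445/162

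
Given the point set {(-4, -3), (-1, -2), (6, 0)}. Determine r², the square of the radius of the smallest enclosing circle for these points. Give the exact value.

Call the three points A, B, C in the order given.
Side lengths²: AB² = 10, AC² = 109, BC² = 53.
Since AC² = 109 ≥ 53 + 10 = 63, the angle opposite AC is not acute, so the smallest enclosing circle has AC as diameter.
Centre = midpoint of AC = (1, -1.5), r² = 109/4 = 27.25.

27.25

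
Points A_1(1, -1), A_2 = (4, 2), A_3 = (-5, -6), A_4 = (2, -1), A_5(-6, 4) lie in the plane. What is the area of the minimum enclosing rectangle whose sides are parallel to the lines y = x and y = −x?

110.5

In coordinates u = x + y, v = x − y the rectangle is axis-aligned; the map (x,y)→(u,v) scales areas by 2.
u-values: 0, 6, -11, 1, -2; range = 6 − (-11) = 17.
v-values: 2, 2, 1, 3, -10; range = 3 − (-10) = 13.
Area = (17 × 13) / 2 = 110.5.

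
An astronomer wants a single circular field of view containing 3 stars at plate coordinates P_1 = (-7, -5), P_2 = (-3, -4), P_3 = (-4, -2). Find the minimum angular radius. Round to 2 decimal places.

Side lengths²: P_1P_2² = 17, P_1P_3² = 18, P_2P_3² = 5.
Since P_1P_3² = 18 < 17 + 5 = 22, the triangle is acute, so the smallest enclosing circle is the circumcircle.
Circumcentre = (-31/6, -23/6), r² = 85/18.
r = √(85/18) ≈ 2.17.

2.17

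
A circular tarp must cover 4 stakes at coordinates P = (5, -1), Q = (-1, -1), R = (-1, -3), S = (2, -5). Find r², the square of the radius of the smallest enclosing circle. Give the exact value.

By Welzl's lemma the MEC is supported by two points (diametrically opposite) or three points (on a circumcircle).
The farthest pair is P–R with squared distance 40. The circle on this segment as diameter has centre (2, -2) and r² = 40/4 = 10.
Check Q: distance² to centre = 10 ≤ 10, so it lies inside.
All remaining points lie in this disk, and no smaller disk contains both endpoints, so this is the minimum enclosing circle.

10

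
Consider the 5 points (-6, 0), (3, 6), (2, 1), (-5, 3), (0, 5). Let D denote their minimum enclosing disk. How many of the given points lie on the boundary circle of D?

The minimum enclosing circle of a finite set is fixed by two of the points (as a diameter) or three (as a circumcircle).
The farthest pair is (-6, 0)–(3, 6) with squared distance 117. The circle on this segment as diameter has centre (-1.5, 3) and r² = 117/4 = 29.25.
Check (2, 1): distance² to centre = 16.25 ≤ 29.25, so it lies inside.
All remaining points lie in this disk, and no smaller disk contains both endpoints, so this is the minimum enclosing circle.
The points at distance exactly r from the centre are (-6, 0), (3, 6) — 2 points.

2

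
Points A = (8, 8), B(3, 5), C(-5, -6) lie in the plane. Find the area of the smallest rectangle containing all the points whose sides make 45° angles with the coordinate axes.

In coordinates u = x + y, v = x − y the rectangle is axis-aligned; the map (x,y)→(u,v) scales areas by 2.
u-values: 16, 8, -11; range = 16 − (-11) = 27.
v-values: 0, -2, 1; range = 1 − (-2) = 3.
Area = (27 × 3) / 2 = 40.5.

40.5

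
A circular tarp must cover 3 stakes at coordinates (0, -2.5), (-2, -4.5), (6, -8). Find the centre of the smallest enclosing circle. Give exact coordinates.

Call the three points A, B, C in the order given.
Side lengths²: AB² = 8, AC² = 66.25, BC² = 76.25.
Since BC² = 76.25 ≥ 66.25 + 8 = 74.25, the angle opposite BC is not acute, so the smallest enclosing circle has BC as diameter.
Centre = midpoint of BC = (2, -6.25), r² = 76.25/4 = 19.0625.
Centre = (2, -6.25).

(2, -6.25)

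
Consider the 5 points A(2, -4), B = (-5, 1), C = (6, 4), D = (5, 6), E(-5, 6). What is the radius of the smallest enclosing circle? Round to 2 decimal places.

By Welzl's lemma the MEC is supported by two points (diametrically opposite) or three points (on a circumcircle).
The minimum enclosing circle is determined by three boundary points: A, D, E.
Their circumcentre is (0, 2.05) with r² = 40.6025.
The farthest remaining point C is at distance² 39.8025 ≤ 40.6025.
r = √(40.6025) ≈ 6.37.

6.37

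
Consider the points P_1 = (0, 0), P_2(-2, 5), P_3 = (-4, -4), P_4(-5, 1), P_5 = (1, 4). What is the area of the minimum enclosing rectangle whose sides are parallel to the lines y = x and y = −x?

45.5

In coordinates u = x + y, v = x − y the rectangle is axis-aligned; the map (x,y)→(u,v) scales areas by 2.
u-values: 0, 3, -8, -4, 5; range = 5 − (-8) = 13.
v-values: 0, -7, 0, -6, -3; range = 0 − (-7) = 7.
Area = (13 × 7) / 2 = 45.5.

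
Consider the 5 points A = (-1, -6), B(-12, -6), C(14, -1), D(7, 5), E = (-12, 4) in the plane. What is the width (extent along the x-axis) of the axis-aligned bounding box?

max x = 14, min x = -12, so width = 26.

26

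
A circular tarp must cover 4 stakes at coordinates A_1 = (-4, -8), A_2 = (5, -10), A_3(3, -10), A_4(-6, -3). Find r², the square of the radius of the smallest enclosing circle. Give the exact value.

The minimum enclosing circle of a finite set is fixed by two of the points (as a diameter) or three (as a circumcircle).
The farthest pair is A_2–A_4 with squared distance 170. The circle on this segment as diameter has centre (-0.5, -6.5) and r² = 170/4 = 42.5.
Check A_1: distance² to centre = 14.5 ≤ 42.5, so it lies inside.
All remaining points lie in this disk, and no smaller disk contains both endpoints, so this is the minimum enclosing circle.

42.5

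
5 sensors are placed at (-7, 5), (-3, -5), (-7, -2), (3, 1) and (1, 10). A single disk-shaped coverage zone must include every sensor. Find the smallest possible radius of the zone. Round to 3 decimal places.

7.762

A smallest enclosing disk is always determined by at most three of the input points on its boundary.
The farthest pair is (-3, -5)–(1, 10) with squared distance 241. The circle on this segment as diameter has centre (-1, 2.5) and r² = 241/4 = 60.25.
Check (-7, 5): distance² to centre = 42.25 ≤ 60.25, so it lies inside.
All remaining points lie in this disk, and no smaller disk contains both endpoints, so this is the minimum enclosing circle.
r = √(60.25) ≈ 7.762.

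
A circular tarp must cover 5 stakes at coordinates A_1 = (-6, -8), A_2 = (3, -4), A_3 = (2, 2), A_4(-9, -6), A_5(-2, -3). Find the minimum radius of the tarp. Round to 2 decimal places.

The farthest pair is A_3–A_4 with squared distance 185. The circle on this segment as diameter has centre (-3.5, -2) and r² = 185/4 = 46.25.
Check A_1: distance² to centre = 42.25 ≤ 46.25, so it lies inside.
All remaining points lie in this disk, and no smaller disk contains both endpoints, so this is the minimum enclosing circle.
r = √(46.25) ≈ 6.80.

6.80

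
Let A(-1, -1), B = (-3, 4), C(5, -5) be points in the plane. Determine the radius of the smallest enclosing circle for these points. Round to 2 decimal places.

6.02

Side lengths²: AB² = 29, AC² = 52, BC² = 145.
Since BC² = 145 ≥ 52 + 29 = 81, the angle opposite BC is not acute, so the smallest enclosing circle has BC as diameter.
Centre = midpoint of BC = (1, -0.5), r² = 145/4 = 36.25.
r = √(36.25) ≈ 6.02.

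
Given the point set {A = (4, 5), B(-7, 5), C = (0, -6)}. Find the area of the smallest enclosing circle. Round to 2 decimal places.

Side lengths²: AB² = 121, AC² = 137, BC² = 170.
Since BC² = 170 < 137 + 121 = 258, the triangle is acute, so the smallest enclosing circle is the circumcircle.
Circumcentre = (-1.5, 17/22), r² = 11645/242.
Area = π·r² = π·11645/242 ≈ 151.17.

151.17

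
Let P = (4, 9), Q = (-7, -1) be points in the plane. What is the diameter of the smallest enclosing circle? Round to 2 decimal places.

The smallest circle enclosing two points has them as diameter endpoints.
Centre = midpoint = (-1.5, 4); r² = |PQ|²/4 = 221/4 = 55.25.
Diameter = 2r = 2√(55.25) ≈ 14.87.

14.87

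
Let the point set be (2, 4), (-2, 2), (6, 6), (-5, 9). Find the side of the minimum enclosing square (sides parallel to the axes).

The bounding box has width 11 and height 7.
An axis-aligned square enclosing the set must have side ≥ max(width, height).
So the minimum side is max(11, 7) = 11.

11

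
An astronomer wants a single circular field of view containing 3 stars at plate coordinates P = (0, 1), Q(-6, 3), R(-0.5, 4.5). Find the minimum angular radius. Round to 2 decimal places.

Side lengths²: PQ² = 40, PR² = 12.5, QR² = 32.5.
Since PQ² = 40 < 32.5 + 12.5 = 45, the triangle is acute, so the smallest enclosing circle is the circumcircle.
Circumcentre = (-2.875, 2.375), r² = 10.15625.
r = √(10.15625) ≈ 3.19.

3.19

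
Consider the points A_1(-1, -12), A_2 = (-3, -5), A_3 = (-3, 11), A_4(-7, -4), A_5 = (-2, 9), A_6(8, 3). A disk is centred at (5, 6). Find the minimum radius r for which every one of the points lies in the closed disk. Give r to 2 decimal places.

18.97

The required radius is the distance from (5, 6) to the farthest point.
Squared distances: 360, 185, 89, 244, 58, 18.
Maximum is 360, attained at A_1.
r = √360 ≈ 18.97.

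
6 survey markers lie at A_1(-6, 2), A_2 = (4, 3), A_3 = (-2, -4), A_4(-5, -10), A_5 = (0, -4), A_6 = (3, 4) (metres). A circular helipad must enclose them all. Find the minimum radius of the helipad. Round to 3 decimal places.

8.062

The minimum enclosing circle of a finite set is fixed by two of the points (as a diameter) or three (as a circumcircle).
The farthest pair is A_4–A_6 with squared distance 260. The circle on this segment as diameter has centre (-1, -3) and r² = 260/4 = 65.
Check A_1: distance² to centre = 50 ≤ 65, so it lies inside.
All remaining points lie in this disk, and no smaller disk contains both endpoints, so this is the minimum enclosing circle.
r = √65 ≈ 8.062.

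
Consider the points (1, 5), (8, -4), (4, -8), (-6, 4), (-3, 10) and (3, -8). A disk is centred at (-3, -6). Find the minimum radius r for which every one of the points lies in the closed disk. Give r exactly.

16

The required radius is the distance from (-3, -6) to the farthest point.
Squared distances: 137, 125, 53, 109, 256, 40.
Maximum is 256, attained at (-3, 10).
r = √256 = 16.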